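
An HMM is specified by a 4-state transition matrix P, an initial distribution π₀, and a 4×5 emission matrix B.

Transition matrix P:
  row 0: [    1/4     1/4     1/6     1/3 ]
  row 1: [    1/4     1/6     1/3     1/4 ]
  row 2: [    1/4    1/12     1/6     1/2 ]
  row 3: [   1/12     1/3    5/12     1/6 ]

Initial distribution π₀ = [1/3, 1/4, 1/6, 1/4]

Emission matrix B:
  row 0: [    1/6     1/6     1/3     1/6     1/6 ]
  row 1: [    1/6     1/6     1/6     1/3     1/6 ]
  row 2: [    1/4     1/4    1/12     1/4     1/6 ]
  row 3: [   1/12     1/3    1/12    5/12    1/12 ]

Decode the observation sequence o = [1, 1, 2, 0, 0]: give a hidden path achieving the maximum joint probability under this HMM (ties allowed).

t=0: δ = [5.556e-02, 4.167e-02, 4.167e-02, 8.333e-02]  (obs o_0=1)
t=1: δ = [2.315e-03, 4.630e-03, 8.681e-03, 6.944e-03]  ψ = [0, 3, 3, 2]  (obs o_1=1)
t=2: δ = [7.234e-04, 3.858e-04, 2.411e-04, 3.617e-04]  ψ = [2, 3, 3, 2]  (obs o_2=2)
t=3: δ = [3.014e-05, 3.014e-05, 3.768e-05, 2.009e-05]  ψ = [0, 0, 3, 0]  (obs o_3=0)
t=4: δ = [1.570e-06, 1.256e-06, 2.512e-06, 1.570e-06]  ψ = [2, 0, 1, 2]  (obs o_4=0)
backtrack: best end state = 2; path = [3, 2, 0, 1, 2]

path = [3, 2, 0, 1, 2]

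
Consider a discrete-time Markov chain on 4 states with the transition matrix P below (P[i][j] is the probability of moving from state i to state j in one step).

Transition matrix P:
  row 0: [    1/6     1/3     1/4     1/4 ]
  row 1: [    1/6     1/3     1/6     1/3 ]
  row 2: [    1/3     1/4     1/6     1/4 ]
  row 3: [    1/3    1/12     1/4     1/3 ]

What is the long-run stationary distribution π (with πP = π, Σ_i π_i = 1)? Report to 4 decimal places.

π = [0.2511, 0.2420, 0.2122, 0.2947]

Balance equations π_j = Σ_i π_i·P[i][j]:
  π_0 = 1/6·π_0 + 1/6·π_1 + 1/3·π_2 + 1/3·π_3
  π_1 = 1/3·π_0 + 1/3·π_1 + 1/4·π_2 + 1/12·π_3
  π_2 = 1/4·π_0 + 1/6·π_1 + 1/6·π_2 + 1/4·π_3
  normalize: π_0 + π_1 + π_2 + π_3 = 1
Solving the linear system gives exactly π = [219/872, 211/872, 185/872, 257/872].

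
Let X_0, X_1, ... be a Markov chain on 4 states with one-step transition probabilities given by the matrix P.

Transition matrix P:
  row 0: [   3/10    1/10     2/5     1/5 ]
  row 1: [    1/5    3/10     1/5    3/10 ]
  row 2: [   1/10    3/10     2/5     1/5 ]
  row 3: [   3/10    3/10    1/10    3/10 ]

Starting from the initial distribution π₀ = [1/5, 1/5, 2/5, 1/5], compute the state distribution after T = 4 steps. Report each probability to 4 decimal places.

t=0: π = [0.2000, 0.2000, 0.4000, 0.2000]
t=1: π = [0.2000, 0.2600, 0.3000, 0.2400]
t=2: π = [0.2140, 0.2600, 0.2760, 0.2500]
t=3: π = [0.2188, 0.2572, 0.2730, 0.2510]
t=4: π = [0.2197, 0.2562, 0.2733, 0.2508]

π = [0.2197, 0.2562, 0.2733, 0.2508]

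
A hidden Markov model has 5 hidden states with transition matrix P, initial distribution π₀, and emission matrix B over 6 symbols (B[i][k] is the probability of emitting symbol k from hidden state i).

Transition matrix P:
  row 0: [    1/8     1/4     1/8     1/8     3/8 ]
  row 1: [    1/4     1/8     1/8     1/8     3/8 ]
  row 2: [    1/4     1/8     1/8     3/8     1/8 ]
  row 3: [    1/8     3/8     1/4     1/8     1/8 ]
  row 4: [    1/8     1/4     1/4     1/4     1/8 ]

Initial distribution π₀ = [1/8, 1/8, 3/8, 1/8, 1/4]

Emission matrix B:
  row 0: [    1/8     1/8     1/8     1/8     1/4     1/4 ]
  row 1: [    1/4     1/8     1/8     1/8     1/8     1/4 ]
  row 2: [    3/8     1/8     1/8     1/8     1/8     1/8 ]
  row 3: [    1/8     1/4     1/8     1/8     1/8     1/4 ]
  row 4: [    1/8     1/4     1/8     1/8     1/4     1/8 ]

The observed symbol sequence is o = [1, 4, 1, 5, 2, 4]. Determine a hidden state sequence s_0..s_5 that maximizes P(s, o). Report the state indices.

path = [2, 0, 4, 3, 1, 4]

t=0: δ = [1.562e-02, 1.562e-02, 4.688e-02, 3.125e-02, 6.250e-02]  (obs o_0=1)
t=1: δ = [2.930e-03, 1.953e-03, 1.953e-03, 2.197e-03, 1.953e-03]  ψ = [2, 4, 4, 2, 4]  (obs o_1=4)
t=2: δ = [6.104e-05, 1.030e-04, 6.866e-05, 1.831e-04, 2.747e-04]  ψ = [1, 3, 3, 2, 0]  (obs o_2=1)
t=3: δ = [8.583e-06, 1.717e-05, 8.583e-06, 1.717e-05, 4.828e-06]  ψ = [4, 3, 4, 4, 1]  (obs o_3=5)
t=4: δ = [5.364e-07, 8.047e-07, 5.364e-07, 4.023e-07, 8.047e-07]  ψ = [1, 3, 3, 2, 1]  (obs o_4=2)
t=5: δ = [5.029e-08, 2.515e-08, 2.515e-08, 2.515e-08, 7.544e-08]  ψ = [1, 4, 4, 2, 1]  (obs o_5=4)
backtrack: best end state = 4; path = [2, 0, 4, 3, 1, 4]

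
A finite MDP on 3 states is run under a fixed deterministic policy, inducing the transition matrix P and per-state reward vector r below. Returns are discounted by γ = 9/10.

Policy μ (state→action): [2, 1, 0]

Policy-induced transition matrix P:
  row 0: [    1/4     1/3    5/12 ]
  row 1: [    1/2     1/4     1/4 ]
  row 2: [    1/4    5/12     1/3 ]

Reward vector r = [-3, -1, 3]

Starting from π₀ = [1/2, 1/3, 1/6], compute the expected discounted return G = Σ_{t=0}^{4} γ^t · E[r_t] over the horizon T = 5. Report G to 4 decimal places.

G = -2.3077

t=0: π = [0.5000, 0.3333, 0.1667], E[r] = -1.3333, γ^t·E[r] = -1.333333, running G = -1.333333
t=1: π = [0.3333, 0.3194, 0.3472], E[r] = -0.2778, γ^t·E[r] = -0.250000, running G = -1.583333
t=2: π = [0.3299, 0.3356, 0.3345], E[r] = -0.3218, γ^t·E[r] = -0.260625, running G = -1.843958
t=3: π = [0.3339, 0.3332, 0.3329], E[r] = -0.3364, γ^t·E[r] = -0.245250, running G = -2.089208
t=4: π = [0.3333, 0.3333, 0.3334], E[r] = -0.3331, γ^t·E[r] = -0.218521, running G = -2.307729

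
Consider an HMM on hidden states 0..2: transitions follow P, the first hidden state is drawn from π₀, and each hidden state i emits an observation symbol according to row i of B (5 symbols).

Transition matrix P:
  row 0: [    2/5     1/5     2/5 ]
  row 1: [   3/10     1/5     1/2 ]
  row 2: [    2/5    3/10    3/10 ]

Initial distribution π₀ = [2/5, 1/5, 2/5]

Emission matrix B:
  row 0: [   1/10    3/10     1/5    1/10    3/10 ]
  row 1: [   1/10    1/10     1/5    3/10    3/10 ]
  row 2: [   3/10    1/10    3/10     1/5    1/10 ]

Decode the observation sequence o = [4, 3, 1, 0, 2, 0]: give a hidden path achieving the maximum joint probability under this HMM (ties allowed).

path = [0, 2, 0, 2, 0, 2]

t=0: δ = [1.200e-01, 6.000e-02, 4.000e-02]  (obs o_0=4)
t=1: δ = [4.800e-03, 7.200e-03, 9.600e-03]  ψ = [0, 0, 0]  (obs o_1=3)
t=2: δ = [1.152e-03, 2.880e-04, 3.600e-04]  ψ = [2, 2, 1]  (obs o_2=1)
t=3: δ = [4.608e-05, 2.304e-05, 1.382e-04]  ψ = [0, 0, 0]  (obs o_3=0)
t=4: δ = [1.106e-05, 8.294e-06, 1.244e-05]  ψ = [2, 2, 2]  (obs o_4=2)
t=5: δ = [4.977e-07, 3.732e-07, 1.327e-06]  ψ = [2, 2, 0]  (obs o_5=0)
backtrack: best end state = 2; path = [0, 2, 0, 2, 0, 2]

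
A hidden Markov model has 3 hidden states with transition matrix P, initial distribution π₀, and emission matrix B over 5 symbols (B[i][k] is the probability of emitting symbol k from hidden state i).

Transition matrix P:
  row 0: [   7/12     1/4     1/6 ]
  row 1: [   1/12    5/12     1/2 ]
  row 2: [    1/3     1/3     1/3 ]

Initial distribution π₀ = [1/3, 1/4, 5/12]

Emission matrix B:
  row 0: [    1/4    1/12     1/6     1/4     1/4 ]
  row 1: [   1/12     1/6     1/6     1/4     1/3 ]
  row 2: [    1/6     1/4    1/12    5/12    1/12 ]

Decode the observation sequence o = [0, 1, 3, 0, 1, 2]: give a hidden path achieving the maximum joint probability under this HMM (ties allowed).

t=0: δ = [8.333e-02, 2.083e-02, 6.944e-02]  (obs o_0=0)
t=1: δ = [4.051e-03, 3.858e-03, 5.787e-03]  ψ = [0, 2, 2]  (obs o_1=1)
t=2: δ = [5.908e-04, 4.823e-04, 8.038e-04]  ψ = [0, 2, 1]  (obs o_2=3)
t=3: δ = [8.615e-05, 2.233e-05, 4.465e-05]  ψ = [0, 2, 2]  (obs o_3=0)
t=4: δ = [4.188e-06, 3.590e-06, 3.721e-06]  ψ = [0, 0, 2]  (obs o_4=1)
t=5: δ = [4.072e-07, 2.493e-07, 1.496e-07]  ψ = [0, 1, 1]  (obs o_5=2)
backtrack: best end state = 0; path = [0, 0, 0, 0, 0, 0]

path = [0, 0, 0, 0, 0, 0]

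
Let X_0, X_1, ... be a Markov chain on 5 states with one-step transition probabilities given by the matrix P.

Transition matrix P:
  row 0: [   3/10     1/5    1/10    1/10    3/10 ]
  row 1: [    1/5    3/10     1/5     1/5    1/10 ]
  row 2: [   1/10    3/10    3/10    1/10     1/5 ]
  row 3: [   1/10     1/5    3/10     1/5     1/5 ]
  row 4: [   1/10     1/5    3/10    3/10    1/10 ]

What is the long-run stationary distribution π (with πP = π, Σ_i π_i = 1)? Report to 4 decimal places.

π = [0.1562, 0.2493, 0.2438, 0.1773, 0.1733]

Balance equations π_j = Σ_i π_i·P[i][j]:
  π_0 = 3/10·π_0 + 1/5·π_1 + 1/10·π_2 + 1/10·π_3 + 1/10·π_4
  π_1 = 1/5·π_0 + 3/10·π_1 + 3/10·π_2 + 1/5·π_3 + 1/5·π_4
  π_2 = 1/10·π_0 + 1/5·π_1 + 3/10·π_2 + 3/10·π_3 + 3/10·π_4
  π_3 = 1/10·π_0 + 1/5·π_1 + 1/10·π_2 + 1/5·π_3 + 3/10·π_4
  normalize: π_0 + π_1 + π_2 + π_3 + π_4 = 1
Solving the linear system gives exactly π = [57/365, 91/365, 89/365, 712/4015, 696/4015].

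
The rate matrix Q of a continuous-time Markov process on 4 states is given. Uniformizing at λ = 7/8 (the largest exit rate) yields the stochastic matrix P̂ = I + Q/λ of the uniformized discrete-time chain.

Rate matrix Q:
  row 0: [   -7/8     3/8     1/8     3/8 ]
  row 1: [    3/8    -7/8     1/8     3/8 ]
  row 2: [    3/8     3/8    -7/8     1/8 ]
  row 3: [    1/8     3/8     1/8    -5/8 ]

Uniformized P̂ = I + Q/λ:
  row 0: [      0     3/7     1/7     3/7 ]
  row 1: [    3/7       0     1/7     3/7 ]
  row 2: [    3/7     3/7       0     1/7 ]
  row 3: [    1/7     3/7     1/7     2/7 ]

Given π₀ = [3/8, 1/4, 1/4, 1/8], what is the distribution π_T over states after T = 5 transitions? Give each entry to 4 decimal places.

t=0: π = [0.3750, 0.2500, 0.2500, 0.1250]
t=1: π = [0.2321, 0.3214, 0.1071, 0.3393]
t=2: π = [0.2321, 0.2908, 0.1276, 0.3495]
t=3: π = [0.2292, 0.3039, 0.1246, 0.3422]
t=4: π = [0.2326, 0.2983, 0.1251, 0.3441]
t=5: π = [0.2306, 0.3007, 0.1250, 0.3437]

π = [0.2306, 0.3007, 0.1250, 0.3437]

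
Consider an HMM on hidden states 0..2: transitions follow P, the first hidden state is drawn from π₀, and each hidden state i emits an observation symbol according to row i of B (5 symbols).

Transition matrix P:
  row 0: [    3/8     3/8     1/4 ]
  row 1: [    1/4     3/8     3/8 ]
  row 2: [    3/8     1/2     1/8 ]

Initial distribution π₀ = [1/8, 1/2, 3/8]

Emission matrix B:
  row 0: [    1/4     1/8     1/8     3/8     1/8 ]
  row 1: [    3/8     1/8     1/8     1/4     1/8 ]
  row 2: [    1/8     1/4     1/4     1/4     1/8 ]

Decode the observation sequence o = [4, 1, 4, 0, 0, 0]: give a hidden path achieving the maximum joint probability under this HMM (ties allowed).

path = [1, 2, 1, 1, 1, 1]

t=0: δ = [1.562e-02, 6.250e-02, 4.688e-02]  (obs o_0=4)
t=1: δ = [2.197e-03, 2.930e-03, 5.859e-03]  ψ = [2, 1, 1]  (obs o_1=1)
t=2: δ = [2.747e-04, 3.662e-04, 1.373e-04]  ψ = [2, 2, 1]  (obs o_2=4)
t=3: δ = [2.575e-05, 5.150e-05, 1.717e-05]  ψ = [0, 1, 1]  (obs o_3=0)
t=4: δ = [3.219e-06, 7.242e-06, 2.414e-06]  ψ = [1, 1, 1]  (obs o_4=0)
t=5: δ = [4.526e-07, 1.018e-06, 3.395e-07]  ψ = [1, 1, 1]  (obs o_5=0)
backtrack: best end state = 1; path = [1, 2, 1, 1, 1, 1]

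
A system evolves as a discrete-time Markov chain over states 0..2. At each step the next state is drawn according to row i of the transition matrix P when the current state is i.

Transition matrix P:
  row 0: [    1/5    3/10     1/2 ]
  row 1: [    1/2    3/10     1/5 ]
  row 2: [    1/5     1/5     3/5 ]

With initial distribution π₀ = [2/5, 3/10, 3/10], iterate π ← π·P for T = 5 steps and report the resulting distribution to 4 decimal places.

t=0: π = [0.4000, 0.3000, 0.3000]
t=1: π = [0.2900, 0.2700, 0.4400]
t=2: π = [0.2810, 0.2560, 0.4630]
t=3: π = [0.2768, 0.2537, 0.4695]
t=4: π = [0.2761, 0.2531, 0.4708]
t=5: π = [0.2759, 0.2529, 0.4712]

π = [0.2759, 0.2529, 0.4712]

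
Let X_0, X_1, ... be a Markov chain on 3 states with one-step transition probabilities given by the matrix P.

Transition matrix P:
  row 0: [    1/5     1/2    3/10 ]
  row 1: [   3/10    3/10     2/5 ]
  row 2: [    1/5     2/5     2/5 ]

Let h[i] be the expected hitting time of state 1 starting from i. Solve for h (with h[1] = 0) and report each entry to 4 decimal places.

First-step conditioning: h[1] = 0; for i ≠ 1, h[i] = 1 + Σ_k P[i][k]·h[k].
  h[0] = 1 + 1/5·h[0] + 3/10·h[2]
  h[2] = 1 + 1/5·h[0] + 2/5·h[2]
Solving the 2×2 linear system over states ≠ 1 gives exactly h = [15/7, 0, 50/21] (h[1] = 0 is the target).

h = [2.1429, 0.0000, 2.3810]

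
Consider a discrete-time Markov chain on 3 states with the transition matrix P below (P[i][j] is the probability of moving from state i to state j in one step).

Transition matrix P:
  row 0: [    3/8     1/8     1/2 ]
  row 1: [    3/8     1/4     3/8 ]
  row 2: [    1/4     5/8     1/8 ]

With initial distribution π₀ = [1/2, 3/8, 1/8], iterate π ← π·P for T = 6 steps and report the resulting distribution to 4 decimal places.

t=0: π = [0.5000, 0.3750, 0.1250]
t=1: π = [0.3594, 0.2344, 0.4063]
t=2: π = [0.3242, 0.3574, 0.3184]
t=3: π = [0.3352, 0.3289, 0.3359]
t=4: π = [0.3330, 0.3341, 0.3329]
t=5: π = [0.3334, 0.3332, 0.3334]
t=6: π = [0.3333, 0.3334, 0.3333]

π = [0.3333, 0.3334, 0.3333]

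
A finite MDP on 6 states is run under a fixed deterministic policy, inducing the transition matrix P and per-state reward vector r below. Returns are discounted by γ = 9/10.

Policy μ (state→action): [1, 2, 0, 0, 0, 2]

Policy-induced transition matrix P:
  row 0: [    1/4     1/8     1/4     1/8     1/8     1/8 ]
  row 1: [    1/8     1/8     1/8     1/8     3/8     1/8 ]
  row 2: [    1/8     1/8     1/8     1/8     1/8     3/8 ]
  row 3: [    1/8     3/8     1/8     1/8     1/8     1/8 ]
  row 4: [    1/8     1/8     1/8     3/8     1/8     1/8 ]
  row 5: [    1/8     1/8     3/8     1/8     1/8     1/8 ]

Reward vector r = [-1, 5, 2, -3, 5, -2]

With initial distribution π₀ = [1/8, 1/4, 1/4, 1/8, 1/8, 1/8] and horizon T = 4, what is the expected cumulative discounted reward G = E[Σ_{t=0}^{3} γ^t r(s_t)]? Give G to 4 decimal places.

t=0: π = [0.1250, 0.2500, 0.2500, 0.1250, 0.1250, 0.1250], E[r] = 1.6250, γ^t·E[r] = 1.625000, running G = 1.625000
t=1: π = [0.1406, 0.1563, 0.1719, 0.1563, 0.1875, 0.1875], E[r] = 1.0781, γ^t·E[r] = 0.970313, running G = 2.595313
t=2: π = [0.1426, 0.1641, 0.1895, 0.1719, 0.1641, 0.1680], E[r] = 1.0254, γ^t·E[r] = 0.830566, running G = 3.425879
t=3: π = [0.1428, 0.1680, 0.1848, 0.1660, 0.1660, 0.1724], E[r] = 1.0540, γ^t·E[r] = 0.768333, running G = 4.194212

G = 4.1942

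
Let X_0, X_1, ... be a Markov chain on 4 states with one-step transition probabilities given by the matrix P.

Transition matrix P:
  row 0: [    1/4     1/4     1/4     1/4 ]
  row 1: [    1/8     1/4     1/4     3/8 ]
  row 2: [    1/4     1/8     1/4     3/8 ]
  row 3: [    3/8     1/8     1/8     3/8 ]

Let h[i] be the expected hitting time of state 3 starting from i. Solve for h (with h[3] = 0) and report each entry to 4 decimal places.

First-step conditioning: h[3] = 0; for i ≠ 3, h[i] = 1 + Σ_k P[i][k]·h[k].
  h[0] = 1 + 1/4·h[0] + 1/4·h[1] + 1/4·h[2]
  h[1] = 1 + 1/8·h[0] + 1/4·h[1] + 1/4·h[2]
  h[2] = 1 + 1/4·h[0] + 1/8·h[1] + 1/4·h[2]
Solving the 3×3 linear system over states ≠ 3 gives exactly h = [256/79, 224/79, 228/79, 0] (h[3] = 0 is the target).

h = [3.2405, 2.8354, 2.8861, 0.0000]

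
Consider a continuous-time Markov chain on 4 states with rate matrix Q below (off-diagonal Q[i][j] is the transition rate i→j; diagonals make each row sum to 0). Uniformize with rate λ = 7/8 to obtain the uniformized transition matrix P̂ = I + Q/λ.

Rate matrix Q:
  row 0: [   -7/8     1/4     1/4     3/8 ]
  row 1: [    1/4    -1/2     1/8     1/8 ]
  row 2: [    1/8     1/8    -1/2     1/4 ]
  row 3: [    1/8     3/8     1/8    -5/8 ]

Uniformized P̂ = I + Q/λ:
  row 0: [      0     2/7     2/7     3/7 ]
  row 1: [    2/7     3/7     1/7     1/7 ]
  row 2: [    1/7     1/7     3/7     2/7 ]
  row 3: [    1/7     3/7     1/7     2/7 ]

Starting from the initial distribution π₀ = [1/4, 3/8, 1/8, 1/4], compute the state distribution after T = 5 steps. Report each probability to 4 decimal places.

π = [0.1673, 0.3381, 0.2334, 0.2613]

t=0: π = [0.2500, 0.3750, 0.1250, 0.2500]
t=1: π = [0.1607, 0.3571, 0.2143, 0.2679]
t=2: π = [0.1709, 0.3444, 0.2270, 0.2577]
t=3: π = [0.1676, 0.3393, 0.2321, 0.2609]
t=4: π = [0.1674, 0.3383, 0.2331, 0.2612]
t=5: π = [0.1673, 0.3381, 0.2334, 0.2613]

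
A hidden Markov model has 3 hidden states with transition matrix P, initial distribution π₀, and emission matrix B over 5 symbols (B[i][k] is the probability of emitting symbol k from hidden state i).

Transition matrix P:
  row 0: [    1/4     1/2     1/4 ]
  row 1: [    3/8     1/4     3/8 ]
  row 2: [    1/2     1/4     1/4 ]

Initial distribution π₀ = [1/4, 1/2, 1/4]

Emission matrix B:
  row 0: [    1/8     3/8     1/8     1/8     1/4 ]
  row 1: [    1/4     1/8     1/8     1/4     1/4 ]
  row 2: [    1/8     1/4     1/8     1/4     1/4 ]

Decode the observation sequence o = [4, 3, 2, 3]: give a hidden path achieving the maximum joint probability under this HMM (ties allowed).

path = [1, 2, 0, 1]

t=0: δ = [6.250e-02, 1.250e-01, 6.250e-02]  (obs o_0=4)
t=1: δ = [5.859e-03, 7.812e-03, 1.172e-02]  ψ = [1, 0, 1]  (obs o_1=3)
t=2: δ = [7.324e-04, 3.662e-04, 3.662e-04]  ψ = [2, 0, 1]  (obs o_2=2)
t=3: δ = [2.289e-05, 9.155e-05, 4.578e-05]  ψ = [0, 0, 0]  (obs o_3=3)
backtrack: best end state = 1; path = [1, 2, 0, 1]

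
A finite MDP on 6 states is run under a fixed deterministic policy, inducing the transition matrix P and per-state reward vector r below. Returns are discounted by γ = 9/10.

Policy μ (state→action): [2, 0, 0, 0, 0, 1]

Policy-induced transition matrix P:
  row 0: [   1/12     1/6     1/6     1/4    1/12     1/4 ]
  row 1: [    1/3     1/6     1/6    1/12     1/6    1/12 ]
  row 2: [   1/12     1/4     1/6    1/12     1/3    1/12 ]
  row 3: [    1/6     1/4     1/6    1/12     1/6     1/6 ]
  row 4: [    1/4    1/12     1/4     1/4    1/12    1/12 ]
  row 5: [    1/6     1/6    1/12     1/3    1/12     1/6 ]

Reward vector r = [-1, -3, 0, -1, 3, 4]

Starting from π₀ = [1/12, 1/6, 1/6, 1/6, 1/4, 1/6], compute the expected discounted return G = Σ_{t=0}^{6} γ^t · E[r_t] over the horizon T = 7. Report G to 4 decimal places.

t=0: π = [0.0833, 0.1667, 0.1667, 0.1667, 0.2500, 0.1667], E[r] = 0.6667, γ^t·E[r] = 0.666667, running G = 0.666667
t=1: π = [0.1944, 0.1736, 0.1736, 0.1806, 0.1528, 0.1250], E[r] = 0.0625, γ^t·E[r] = 0.056250, running G = 0.722917
t=2: π = [0.1777, 0.1834, 0.1690, 0.1725, 0.1563, 0.1412], E[r] = 0.1331, γ^t·E[r] = 0.107813, running G = 0.830729
t=3: π = [0.1814, 0.1821, 0.1679, 0.1743, 0.1552, 0.1391], E[r] = 0.1201, γ^t·E[r] = 0.087539, running G = 0.918268
t=4: π = [0.1808, 0.1822, 0.1680, 0.1742, 0.1550, 0.1397], E[r] = 0.1219, γ^t·E[r] = 0.080011, running G = 0.998279
t=5: π = [0.1809, 0.1823, 0.1679, 0.1742, 0.1550, 0.1396], E[r] = 0.1217, γ^t·E[r] = 0.071880, running G = 1.070159
t=6: π = [0.1809, 0.1823, 0.1680, 0.1742, 0.1550, 0.1396], E[r] = 0.1217, γ^t·E[r] = 0.064687, running G = 1.134846

G = 1.1348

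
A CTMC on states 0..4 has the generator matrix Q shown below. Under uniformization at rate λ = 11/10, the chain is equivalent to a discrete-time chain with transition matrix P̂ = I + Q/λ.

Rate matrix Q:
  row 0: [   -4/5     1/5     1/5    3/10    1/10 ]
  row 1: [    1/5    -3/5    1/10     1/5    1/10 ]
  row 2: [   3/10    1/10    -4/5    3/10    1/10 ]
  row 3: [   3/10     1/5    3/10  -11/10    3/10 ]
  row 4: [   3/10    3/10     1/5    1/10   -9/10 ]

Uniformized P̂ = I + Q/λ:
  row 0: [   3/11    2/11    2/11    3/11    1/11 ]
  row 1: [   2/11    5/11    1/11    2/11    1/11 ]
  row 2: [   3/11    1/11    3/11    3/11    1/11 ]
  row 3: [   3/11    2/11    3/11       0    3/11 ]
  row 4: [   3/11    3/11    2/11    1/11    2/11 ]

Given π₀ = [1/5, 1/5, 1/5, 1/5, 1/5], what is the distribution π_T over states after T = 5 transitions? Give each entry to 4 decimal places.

π = [0.2507, 0.2427, 0.1935, 0.1776, 0.1355]

t=0: π = [0.2000, 0.2000, 0.2000, 0.2000, 0.2000]
t=1: π = [0.2545, 0.2364, 0.2000, 0.1636, 0.1455]
t=2: π = [0.2512, 0.2413, 0.1934, 0.1802, 0.1339]
t=3: π = [0.2508, 0.2422, 0.1938, 0.1773, 0.1358]
t=4: π = [0.2507, 0.2426, 0.1935, 0.1777, 0.1355]
t=5: π = [0.2507, 0.2427, 0.1935, 0.1776, 0.1355]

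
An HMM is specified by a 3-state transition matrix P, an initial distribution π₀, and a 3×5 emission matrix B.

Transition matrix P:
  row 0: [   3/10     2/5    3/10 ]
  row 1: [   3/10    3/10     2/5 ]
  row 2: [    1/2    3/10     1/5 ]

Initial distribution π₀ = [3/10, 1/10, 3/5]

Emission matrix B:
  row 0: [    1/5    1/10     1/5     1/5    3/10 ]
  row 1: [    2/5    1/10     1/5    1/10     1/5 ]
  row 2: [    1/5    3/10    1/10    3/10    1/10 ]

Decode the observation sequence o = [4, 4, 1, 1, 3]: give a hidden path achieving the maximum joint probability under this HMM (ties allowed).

t=0: δ = [9.000e-02, 2.000e-02, 6.000e-02]  (obs o_0=4)
t=1: δ = [9.000e-03, 7.200e-03, 2.700e-03]  ψ = [2, 0, 0]  (obs o_1=4)
t=2: δ = [2.700e-04, 3.600e-04, 8.640e-04]  ψ = [0, 0, 1]  (obs o_2=1)
t=3: δ = [4.320e-05, 2.592e-05, 5.184e-05]  ψ = [2, 2, 2]  (obs o_3=1)
t=4: δ = [5.184e-06, 1.728e-06, 3.888e-06]  ψ = [2, 0, 0]  (obs o_4=3)
backtrack: best end state = 0; path = [0, 1, 2, 2, 0]

path = [0, 1, 2, 2, 0]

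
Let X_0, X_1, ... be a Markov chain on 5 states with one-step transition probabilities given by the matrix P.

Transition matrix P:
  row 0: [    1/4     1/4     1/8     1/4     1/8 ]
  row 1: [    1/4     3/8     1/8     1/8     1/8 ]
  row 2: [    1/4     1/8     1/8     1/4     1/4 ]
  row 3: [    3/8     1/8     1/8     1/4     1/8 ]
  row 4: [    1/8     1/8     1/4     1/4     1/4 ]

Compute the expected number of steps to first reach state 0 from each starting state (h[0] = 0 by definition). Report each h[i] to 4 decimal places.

First-step conditioning: h[0] = 0; for i ≠ 0, h[i] = 1 + Σ_k P[i][k]·h[k].
  h[1] = 1 + 3/8·h[1] + 1/8·h[2] + 1/8·h[3] + 1/8·h[4]
  h[2] = 1 + 1/8·h[1] + 1/8·h[2] + 1/4·h[3] + 1/4·h[4]
  h[3] = 1 + 1/8·h[1] + 1/8·h[2] + 1/4·h[3] + 1/8·h[4]
  h[4] = 1 + 1/8·h[1] + 1/4·h[2] + 1/4·h[3] + 1/4·h[4]
Solving the 4×4 linear system over states ≠ 0 gives exactly h = [0, 3080/779, 3072/779, 2640/779, 3456/779] (h[0] = 0 is the target).

h = [0.0000, 3.9538, 3.9435, 3.3890, 4.4365]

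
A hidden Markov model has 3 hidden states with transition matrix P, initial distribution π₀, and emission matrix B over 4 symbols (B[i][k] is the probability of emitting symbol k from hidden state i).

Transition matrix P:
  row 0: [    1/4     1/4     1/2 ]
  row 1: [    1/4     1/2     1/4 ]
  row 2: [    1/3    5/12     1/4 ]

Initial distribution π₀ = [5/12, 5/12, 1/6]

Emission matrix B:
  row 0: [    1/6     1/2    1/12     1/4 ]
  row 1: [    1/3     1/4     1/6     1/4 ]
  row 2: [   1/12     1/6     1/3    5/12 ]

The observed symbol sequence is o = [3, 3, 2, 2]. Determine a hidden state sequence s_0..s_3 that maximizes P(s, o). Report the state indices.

path = [0, 2, 2, 2]

t=0: δ = [1.042e-01, 1.042e-01, 6.944e-02]  (obs o_0=3)
t=1: δ = [6.510e-03, 1.302e-02, 2.170e-02]  ψ = [0, 1, 0]  (obs o_1=3)
t=2: δ = [6.028e-04, 1.507e-03, 1.808e-03]  ψ = [2, 2, 2]  (obs o_2=2)
t=3: δ = [5.023e-05, 1.256e-04, 1.507e-04]  ψ = [2, 1, 2]  (obs o_3=2)
backtrack: best end state = 2; path = [0, 2, 2, 2]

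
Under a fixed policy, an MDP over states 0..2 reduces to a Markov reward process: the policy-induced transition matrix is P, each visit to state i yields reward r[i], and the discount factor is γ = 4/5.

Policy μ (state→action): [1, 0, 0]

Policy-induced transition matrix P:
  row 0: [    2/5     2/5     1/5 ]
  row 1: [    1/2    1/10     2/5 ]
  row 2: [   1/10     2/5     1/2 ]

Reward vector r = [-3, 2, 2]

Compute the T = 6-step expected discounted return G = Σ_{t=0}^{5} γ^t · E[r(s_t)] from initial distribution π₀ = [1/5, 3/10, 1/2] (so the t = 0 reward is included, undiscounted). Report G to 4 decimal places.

G = 2.2937

t=0: π = [0.2000, 0.3000, 0.5000], E[r] = 1.0000, γ^t·E[r] = 1.000000, running G = 1.000000
t=1: π = [0.2800, 0.3100, 0.4100], E[r] = 0.6000, γ^t·E[r] = 0.480000, running G = 1.480000
t=2: π = [0.3080, 0.3070, 0.3850], E[r] = 0.4600, γ^t·E[r] = 0.294400, running G = 1.774400
t=3: π = [0.3152, 0.3079, 0.3769], E[r] = 0.4240, γ^t·E[r] = 0.217088, running G = 1.991488
t=4: π = [0.3177, 0.3076, 0.3747], E[r] = 0.4114, γ^t·E[r] = 0.168509, running G = 2.159997
t=5: π = [0.3184, 0.3077, 0.3739], E[r] = 0.4082, γ^t·E[r] = 0.133746, running G = 2.293743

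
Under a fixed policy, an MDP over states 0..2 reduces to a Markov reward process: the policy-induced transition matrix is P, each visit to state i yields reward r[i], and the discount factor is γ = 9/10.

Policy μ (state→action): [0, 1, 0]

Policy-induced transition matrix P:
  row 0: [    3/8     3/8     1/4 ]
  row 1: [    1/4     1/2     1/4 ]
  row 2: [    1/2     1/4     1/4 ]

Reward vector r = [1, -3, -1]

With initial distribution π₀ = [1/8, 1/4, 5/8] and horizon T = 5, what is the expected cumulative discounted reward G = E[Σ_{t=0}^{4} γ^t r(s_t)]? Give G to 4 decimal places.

G = -4.3036

t=0: π = [0.1250, 0.2500, 0.6250], E[r] = -1.2500, γ^t·E[r] = -1.250000, running G = -1.250000
t=1: π = [0.4219, 0.3281, 0.2500], E[r] = -0.8125, γ^t·E[r] = -0.731250, running G = -1.981250
t=2: π = [0.3652, 0.3848, 0.2500], E[r] = -1.0391, γ^t·E[r] = -0.841641, running G = -2.822891
t=3: π = [0.3582, 0.3918, 0.2500], E[r] = -1.0674, γ^t·E[r] = -0.778122, running G = -3.601013
t=4: π = [0.3573, 0.3927, 0.2500], E[r] = -1.0709, γ^t·E[r] = -0.702632, running G = -4.303645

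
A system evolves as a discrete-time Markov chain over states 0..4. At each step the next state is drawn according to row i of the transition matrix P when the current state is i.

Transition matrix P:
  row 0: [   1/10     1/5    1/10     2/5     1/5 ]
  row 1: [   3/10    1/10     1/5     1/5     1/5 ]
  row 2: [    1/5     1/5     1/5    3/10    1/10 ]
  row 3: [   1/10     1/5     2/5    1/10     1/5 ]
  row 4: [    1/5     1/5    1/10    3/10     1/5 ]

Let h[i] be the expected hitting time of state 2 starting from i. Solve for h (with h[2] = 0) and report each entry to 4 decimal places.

h = [5.0637, 4.8159, 0.0000, 3.8952, 5.1806]

First-step conditioning: h[2] = 0; for i ≠ 2, h[i] = 1 + Σ_k P[i][k]·h[k].
  h[0] = 1 + 1/10·h[0] + 1/5·h[1] + 2/5·h[3] + 1/5·h[4]
  h[1] = 1 + 3/10·h[0] + 1/10·h[1] + 1/5·h[3] + 1/5·h[4]
  h[3] = 1 + 1/10·h[0] + 1/5·h[1] + 1/10·h[3] + 1/5·h[4]
  h[4] = 1 + 1/5·h[0] + 1/5·h[1] + 3/10·h[3] + 1/5·h[4]
Solving the 4×4 linear system over states ≠ 2 gives exactly h = [3575/706, 1700/353, 0, 1375/353, 7315/1412] (h[2] = 0 is the target).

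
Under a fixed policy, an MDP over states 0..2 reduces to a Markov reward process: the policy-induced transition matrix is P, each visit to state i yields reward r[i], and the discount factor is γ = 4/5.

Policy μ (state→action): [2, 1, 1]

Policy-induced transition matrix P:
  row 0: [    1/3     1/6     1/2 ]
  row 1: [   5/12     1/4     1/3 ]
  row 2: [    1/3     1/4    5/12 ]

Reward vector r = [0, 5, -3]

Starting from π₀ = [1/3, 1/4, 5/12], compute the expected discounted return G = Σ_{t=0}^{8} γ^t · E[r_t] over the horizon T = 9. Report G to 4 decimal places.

t=0: π = [0.3333, 0.2500, 0.4167], E[r] = 0.0000, γ^t·E[r] = 0.000000, running G = 0.000000
t=1: π = [0.3542, 0.2222, 0.4236], E[r] = -0.1597, γ^t·E[r] = -0.127778, running G = -0.127778
t=2: π = [0.3519, 0.2205, 0.4277], E[r] = -0.1806, γ^t·E[r] = -0.115556, running G = -0.243333
t=3: π = [0.3517, 0.2207, 0.4276], E[r] = -0.1794, γ^t·E[r] = -0.091877, running G = -0.335210
t=4: π = [0.3517, 0.2207, 0.4276], E[r] = -0.1793, γ^t·E[r] = -0.073442, running G = -0.408652
t=5: π = [0.3517, 0.2207, 0.4276], E[r] = -0.1793, γ^t·E[r] = -0.058756, running G = -0.467408
t=6: π = [0.3517, 0.2207, 0.4276], E[r] = -0.1793, γ^t·E[r] = -0.047005, running G = -0.514413
t=7: π = [0.3517, 0.2207, 0.4276], E[r] = -0.1793, γ^t·E[r] = -0.037604, running G = -0.552017
t=8: π = [0.3517, 0.2207, 0.4276], E[r] = -0.1793, γ^t·E[r] = -0.030083, running G = -0.582100

G = -0.5821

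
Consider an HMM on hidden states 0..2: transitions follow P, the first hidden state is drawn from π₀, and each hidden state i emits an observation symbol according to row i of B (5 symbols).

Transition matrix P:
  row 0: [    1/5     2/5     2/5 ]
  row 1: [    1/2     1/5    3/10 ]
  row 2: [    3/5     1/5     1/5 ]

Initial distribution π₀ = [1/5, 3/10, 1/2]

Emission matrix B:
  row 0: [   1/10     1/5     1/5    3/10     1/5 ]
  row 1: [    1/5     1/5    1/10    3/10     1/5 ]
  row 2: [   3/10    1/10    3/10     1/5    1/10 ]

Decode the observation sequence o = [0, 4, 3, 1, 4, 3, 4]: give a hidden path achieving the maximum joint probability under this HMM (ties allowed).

path = [2, 0, 1, 0, 1, 0, 1]

t=0: δ = [2.000e-02, 6.000e-02, 1.500e-01]  (obs o_0=0)
t=1: δ = [1.800e-02, 6.000e-03, 3.000e-03]  ψ = [2, 2, 2]  (obs o_1=4)
t=2: δ = [1.080e-03, 2.160e-03, 1.440e-03]  ψ = [0, 0, 0]  (obs o_2=3)
t=3: δ = [2.160e-04, 8.640e-05, 6.480e-05]  ψ = [1, 0, 1]  (obs o_3=1)
t=4: δ = [8.640e-06, 1.728e-05, 8.640e-06]  ψ = [0, 0, 0]  (obs o_4=4)
t=5: δ = [2.592e-06, 1.037e-06, 1.037e-06]  ψ = [1, 0, 1]  (obs o_5=3)
t=6: δ = [1.244e-07, 2.074e-07, 1.037e-07]  ψ = [2, 0, 0]  (obs o_6=4)
backtrack: best end state = 1; path = [2, 0, 1, 0, 1, 0, 1]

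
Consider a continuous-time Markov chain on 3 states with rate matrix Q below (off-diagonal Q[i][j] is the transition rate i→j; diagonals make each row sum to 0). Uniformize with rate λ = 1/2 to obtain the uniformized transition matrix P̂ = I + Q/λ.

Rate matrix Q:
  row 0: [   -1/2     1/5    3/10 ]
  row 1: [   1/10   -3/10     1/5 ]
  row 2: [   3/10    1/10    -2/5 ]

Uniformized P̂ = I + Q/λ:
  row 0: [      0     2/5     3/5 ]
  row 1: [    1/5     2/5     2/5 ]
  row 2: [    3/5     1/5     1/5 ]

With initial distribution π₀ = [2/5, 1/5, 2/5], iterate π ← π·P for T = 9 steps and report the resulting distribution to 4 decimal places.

t=0: π = [0.4000, 0.2000, 0.4000]
t=1: π = [0.2800, 0.3200, 0.4000]
t=2: π = [0.3040, 0.3200, 0.3760]
t=3: π = [0.2896, 0.3248, 0.3856]
t=4: π = [0.2963, 0.3229, 0.3808]
t=5: π = [0.2931, 0.3238, 0.3831]
t=6: π = [0.2946, 0.3234, 0.3820]
t=7: π = [0.2939, 0.3236, 0.3825]
t=8: π = [0.2942, 0.3235, 0.3823]
t=9: π = [0.2941, 0.3235, 0.3824]

π = [0.2941, 0.3235, 0.3824]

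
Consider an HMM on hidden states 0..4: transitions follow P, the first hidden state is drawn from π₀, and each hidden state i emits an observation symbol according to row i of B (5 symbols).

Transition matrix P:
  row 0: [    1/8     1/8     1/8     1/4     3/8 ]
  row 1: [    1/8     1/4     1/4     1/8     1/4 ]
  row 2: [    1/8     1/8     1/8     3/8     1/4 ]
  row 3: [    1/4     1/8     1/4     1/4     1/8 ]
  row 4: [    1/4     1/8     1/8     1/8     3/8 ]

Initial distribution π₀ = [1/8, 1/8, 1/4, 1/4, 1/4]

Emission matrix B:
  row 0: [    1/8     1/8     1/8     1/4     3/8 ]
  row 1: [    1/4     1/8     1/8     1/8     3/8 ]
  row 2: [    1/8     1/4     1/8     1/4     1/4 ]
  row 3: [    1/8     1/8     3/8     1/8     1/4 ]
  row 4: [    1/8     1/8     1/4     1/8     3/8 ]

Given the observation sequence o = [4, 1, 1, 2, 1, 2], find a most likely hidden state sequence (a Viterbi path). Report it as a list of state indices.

path = [2, 3, 2, 3, 2, 3]

t=0: δ = [4.688e-02, 4.688e-02, 6.250e-02, 6.250e-02, 9.375e-02]  (obs o_0=4)
t=1: δ = [2.930e-03, 1.465e-03, 3.906e-03, 2.930e-03, 4.395e-03]  ψ = [4, 1, 3, 2, 4]  (obs o_1=1)
t=2: δ = [1.373e-04, 6.866e-05, 1.831e-04, 1.831e-04, 2.060e-04]  ψ = [4, 4, 3, 2, 4]  (obs o_2=1)
t=3: δ = [6.437e-06, 3.219e-06, 5.722e-06, 2.575e-05, 1.931e-05]  ψ = [4, 4, 3, 2, 4]  (obs o_3=2)
t=4: δ = [8.047e-07, 4.023e-07, 1.609e-06, 8.047e-07, 9.052e-07]  ψ = [3, 3, 3, 3, 4]  (obs o_4=1)
t=5: δ = [2.829e-08, 2.515e-08, 2.515e-08, 2.263e-07, 1.006e-07]  ψ = [4, 2, 2, 2, 2]  (obs o_5=2)
backtrack: best end state = 3; path = [2, 3, 2, 3, 2, 3]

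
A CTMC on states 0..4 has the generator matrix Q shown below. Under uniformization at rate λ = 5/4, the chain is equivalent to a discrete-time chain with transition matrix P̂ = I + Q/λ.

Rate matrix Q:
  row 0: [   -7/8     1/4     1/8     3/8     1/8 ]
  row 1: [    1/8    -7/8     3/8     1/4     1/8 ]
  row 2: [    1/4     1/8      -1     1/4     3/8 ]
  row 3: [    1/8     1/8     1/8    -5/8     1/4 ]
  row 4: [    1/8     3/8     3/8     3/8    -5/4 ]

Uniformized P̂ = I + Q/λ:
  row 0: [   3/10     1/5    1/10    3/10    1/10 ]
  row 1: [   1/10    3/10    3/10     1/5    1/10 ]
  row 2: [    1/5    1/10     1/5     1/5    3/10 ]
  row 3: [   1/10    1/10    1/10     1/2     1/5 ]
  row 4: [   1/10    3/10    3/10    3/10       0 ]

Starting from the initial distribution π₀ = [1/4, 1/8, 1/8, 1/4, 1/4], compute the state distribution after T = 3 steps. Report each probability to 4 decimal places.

π = [0.1486, 0.1829, 0.1861, 0.3288, 0.1536]

t=0: π = [0.2500, 0.1250, 0.1250, 0.2500, 0.2500]
t=1: π = [0.1625, 0.2000, 0.1875, 0.3250, 0.1250]
t=2: π = [0.1513, 0.1813, 0.1838, 0.3263, 0.1575]
t=3: π = [0.1486, 0.1829, 0.1861, 0.3288, 0.1536]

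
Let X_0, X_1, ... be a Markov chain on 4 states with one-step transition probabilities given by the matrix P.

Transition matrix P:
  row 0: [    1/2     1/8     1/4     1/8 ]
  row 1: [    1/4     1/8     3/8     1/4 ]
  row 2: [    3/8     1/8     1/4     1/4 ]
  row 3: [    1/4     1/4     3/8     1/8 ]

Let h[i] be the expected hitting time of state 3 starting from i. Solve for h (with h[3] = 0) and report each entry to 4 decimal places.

First-step conditioning: h[3] = 0; for i ≠ 3, h[i] = 1 + Σ_k P[i][k]·h[k].
  h[0] = 1 + 1/2·h[0] + 1/8·h[1] + 1/4·h[2]
  h[1] = 1 + 1/4·h[0] + 1/8·h[1] + 3/8·h[2]
  h[2] = 1 + 3/8·h[0] + 1/8·h[1] + 1/4·h[2]
Solving the 3×3 linear system over states ≠ 3 gives exactly h = [512/89, 440/89, 448/89, 0] (h[3] = 0 is the target).

h = [5.7528, 4.9438, 5.0337, 0.0000]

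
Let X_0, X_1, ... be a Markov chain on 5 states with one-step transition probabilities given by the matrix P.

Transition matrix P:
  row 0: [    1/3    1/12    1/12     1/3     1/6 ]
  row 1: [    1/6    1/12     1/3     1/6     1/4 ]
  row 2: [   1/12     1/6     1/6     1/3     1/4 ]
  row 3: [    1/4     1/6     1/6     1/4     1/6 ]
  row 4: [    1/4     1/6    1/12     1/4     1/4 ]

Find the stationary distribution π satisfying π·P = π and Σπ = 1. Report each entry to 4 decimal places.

π = [0.2326, 0.1360, 0.1526, 0.2708, 0.2081]

Balance equations π_j = Σ_i π_i·P[i][j]:
  π_0 = 1/3·π_0 + 1/6·π_1 + 1/12·π_2 + 1/4·π_3 + 1/4·π_4
  π_1 = 1/12·π_0 + 1/12·π_1 + 1/6·π_2 + 1/6·π_3 + 1/6·π_4
  π_2 = 1/12·π_0 + 1/3·π_1 + 1/6·π_2 + 1/6·π_3 + 1/12·π_4
  π_3 = 1/3·π_0 + 1/6·π_1 + 1/3·π_2 + 1/4·π_3 + 1/4·π_4
  normalize: π_0 + π_1 + π_2 + π_3 + π_4 = 1
Solving the linear system gives exactly π = [1439/6186, 841/6186, 472/3093, 1675/6186, 429/2062].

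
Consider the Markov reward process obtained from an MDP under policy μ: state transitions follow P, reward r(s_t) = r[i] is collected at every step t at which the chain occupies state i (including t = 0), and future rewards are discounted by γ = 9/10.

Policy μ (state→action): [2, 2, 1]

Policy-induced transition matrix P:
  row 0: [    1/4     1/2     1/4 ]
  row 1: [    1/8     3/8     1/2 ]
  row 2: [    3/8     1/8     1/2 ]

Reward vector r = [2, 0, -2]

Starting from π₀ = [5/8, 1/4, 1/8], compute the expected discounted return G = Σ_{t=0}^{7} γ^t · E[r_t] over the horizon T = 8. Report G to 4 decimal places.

t=0: π = [0.6250, 0.2500, 0.1250], E[r] = 1.0000, γ^t·E[r] = 1.000000, running G = 1.000000
t=1: π = [0.2344, 0.4219, 0.3438], E[r] = -0.2188, γ^t·E[r] = -0.196875, running G = 0.803125
t=2: π = [0.2402, 0.3184, 0.4414], E[r] = -0.4023, γ^t·E[r] = -0.325898, running G = 0.477227
t=3: π = [0.2654, 0.2947, 0.4399], E[r] = -0.3491, γ^t·E[r] = -0.254509, running G = 0.222717
t=4: π = [0.2682, 0.2982, 0.4337], E[r] = -0.3310, γ^t·E[r] = -0.217165, running G = 0.005552
t=5: π = [0.2669, 0.3001, 0.4330], E[r] = -0.3321, γ^t·E[r] = -0.196075, running G = -0.190522
t=6: π = [0.2666, 0.3001, 0.4333], E[r] = -0.3333, γ^t·E[r] = -0.177140, running G = -0.367662
t=7: π = [0.2666, 0.3000, 0.4333], E[r] = -0.3334, γ^t·E[r] = -0.159470, running G = -0.527132

G = -0.5271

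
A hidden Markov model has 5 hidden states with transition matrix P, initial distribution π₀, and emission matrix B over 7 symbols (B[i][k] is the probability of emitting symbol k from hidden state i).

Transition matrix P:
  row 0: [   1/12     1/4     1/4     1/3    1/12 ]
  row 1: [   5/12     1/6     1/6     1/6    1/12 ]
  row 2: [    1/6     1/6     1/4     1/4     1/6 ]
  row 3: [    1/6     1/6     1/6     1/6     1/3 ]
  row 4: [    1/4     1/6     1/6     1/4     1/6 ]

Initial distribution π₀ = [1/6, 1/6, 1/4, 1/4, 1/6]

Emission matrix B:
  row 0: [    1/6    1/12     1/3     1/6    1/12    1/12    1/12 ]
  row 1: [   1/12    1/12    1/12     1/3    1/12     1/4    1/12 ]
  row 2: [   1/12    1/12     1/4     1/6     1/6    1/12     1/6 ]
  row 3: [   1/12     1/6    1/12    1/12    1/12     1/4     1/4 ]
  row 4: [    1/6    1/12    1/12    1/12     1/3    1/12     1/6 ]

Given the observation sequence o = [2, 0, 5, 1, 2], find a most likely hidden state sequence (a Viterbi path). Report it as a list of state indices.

path = [2, 0, 3, 4, 0]

t=0: δ = [5.556e-02, 1.389e-02, 6.250e-02, 2.083e-02, 1.389e-02]  (obs o_0=2)
t=1: δ = [1.736e-03, 1.157e-03, 1.302e-03, 1.543e-03, 1.736e-03]  ψ = [2, 0, 2, 0, 2]  (obs o_1=0)
t=2: δ = [4.019e-05, 1.085e-04, 3.617e-05, 1.447e-04, 4.287e-05]  ψ = [1, 0, 0, 0, 3]  (obs o_2=5)
t=3: δ = [3.768e-06, 2.009e-06, 2.009e-06, 4.019e-06, 4.019e-06]  ψ = [1, 3, 3, 3, 3]  (obs o_3=1)
t=4: δ = [3.349e-07, 7.849e-08, 2.355e-07, 1.047e-07, 1.116e-07]  ψ = [4, 0, 0, 0, 3]  (obs o_4=2)
backtrack: best end state = 0; path = [2, 0, 3, 4, 0]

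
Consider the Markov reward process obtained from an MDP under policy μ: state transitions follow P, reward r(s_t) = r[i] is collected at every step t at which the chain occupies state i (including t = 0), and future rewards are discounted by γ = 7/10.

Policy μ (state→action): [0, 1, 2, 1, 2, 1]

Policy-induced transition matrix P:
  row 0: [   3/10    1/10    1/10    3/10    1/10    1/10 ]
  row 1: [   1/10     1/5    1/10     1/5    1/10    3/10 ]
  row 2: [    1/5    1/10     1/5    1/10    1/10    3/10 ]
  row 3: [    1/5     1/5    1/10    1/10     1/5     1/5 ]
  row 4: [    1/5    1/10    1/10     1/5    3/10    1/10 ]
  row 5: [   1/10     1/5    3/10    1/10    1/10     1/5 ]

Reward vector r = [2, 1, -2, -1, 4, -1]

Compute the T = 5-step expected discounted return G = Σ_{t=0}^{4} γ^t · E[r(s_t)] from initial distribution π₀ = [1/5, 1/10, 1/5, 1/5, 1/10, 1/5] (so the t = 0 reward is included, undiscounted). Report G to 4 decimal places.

G = 0.8404

t=0: π = [0.2000, 0.1000, 0.2000, 0.2000, 0.1000, 0.2000], E[r] = 0.1000, γ^t·E[r] = 0.100000, running G = 0.100000
t=1: π = [0.1900, 0.1500, 0.1600, 0.1600, 0.1400, 0.2000], E[r] = 0.4100, γ^t·E[r] = 0.287000, running G = 0.387000
t=2: π = [0.1840, 0.1510, 0.1560, 0.1670, 0.1440, 0.1980], E[r] = 0.4180, γ^t·E[r] = 0.204820, running G = 0.591820
t=3: π = [0.1835, 0.1516, 0.1552, 0.1663, 0.1455, 0.1979], E[r] = 0.4260, γ^t·E[r] = 0.146118, running G = 0.737938
t=4: π = [0.1834, 0.1516, 0.1551, 0.1664, 0.1457, 0.1978], E[r] = 0.4269, γ^t·E[r] = 0.102501, running G = 0.840439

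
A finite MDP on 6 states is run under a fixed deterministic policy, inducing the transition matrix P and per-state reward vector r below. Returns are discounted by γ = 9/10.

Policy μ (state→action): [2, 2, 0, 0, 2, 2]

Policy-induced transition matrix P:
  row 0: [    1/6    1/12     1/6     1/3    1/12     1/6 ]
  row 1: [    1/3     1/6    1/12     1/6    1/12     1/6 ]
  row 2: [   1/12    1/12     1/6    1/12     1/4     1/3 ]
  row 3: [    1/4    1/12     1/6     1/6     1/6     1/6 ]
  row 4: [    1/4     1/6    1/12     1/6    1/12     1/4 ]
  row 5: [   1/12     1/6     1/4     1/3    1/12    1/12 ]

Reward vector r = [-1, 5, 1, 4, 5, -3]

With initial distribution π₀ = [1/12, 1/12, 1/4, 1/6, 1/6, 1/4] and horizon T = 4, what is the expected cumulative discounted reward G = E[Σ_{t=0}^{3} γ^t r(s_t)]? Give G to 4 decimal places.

G = 5.0319

t=0: π = [0.0833, 0.0833, 0.2500, 0.1667, 0.1667, 0.2500], E[r] = 1.3333, γ^t·E[r] = 1.333333, running G = 1.333333
t=1: π = [0.1667, 0.1250, 0.1667, 0.2014, 0.1389, 0.2014], E[r] = 1.5208, γ^t·E[r] = 1.368750, running G = 2.702083
t=2: π = [0.1852, 0.1221, 0.1615, 0.2141, 0.1279, 0.1892], E[r] = 1.5150, γ^t·E[r] = 1.227188, running G = 3.929271
t=3: π = [0.1863, 0.1199, 0.1616, 0.2156, 0.1281, 0.1885], E[r] = 1.5125, γ^t·E[r] = 1.102605, running G = 5.031876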